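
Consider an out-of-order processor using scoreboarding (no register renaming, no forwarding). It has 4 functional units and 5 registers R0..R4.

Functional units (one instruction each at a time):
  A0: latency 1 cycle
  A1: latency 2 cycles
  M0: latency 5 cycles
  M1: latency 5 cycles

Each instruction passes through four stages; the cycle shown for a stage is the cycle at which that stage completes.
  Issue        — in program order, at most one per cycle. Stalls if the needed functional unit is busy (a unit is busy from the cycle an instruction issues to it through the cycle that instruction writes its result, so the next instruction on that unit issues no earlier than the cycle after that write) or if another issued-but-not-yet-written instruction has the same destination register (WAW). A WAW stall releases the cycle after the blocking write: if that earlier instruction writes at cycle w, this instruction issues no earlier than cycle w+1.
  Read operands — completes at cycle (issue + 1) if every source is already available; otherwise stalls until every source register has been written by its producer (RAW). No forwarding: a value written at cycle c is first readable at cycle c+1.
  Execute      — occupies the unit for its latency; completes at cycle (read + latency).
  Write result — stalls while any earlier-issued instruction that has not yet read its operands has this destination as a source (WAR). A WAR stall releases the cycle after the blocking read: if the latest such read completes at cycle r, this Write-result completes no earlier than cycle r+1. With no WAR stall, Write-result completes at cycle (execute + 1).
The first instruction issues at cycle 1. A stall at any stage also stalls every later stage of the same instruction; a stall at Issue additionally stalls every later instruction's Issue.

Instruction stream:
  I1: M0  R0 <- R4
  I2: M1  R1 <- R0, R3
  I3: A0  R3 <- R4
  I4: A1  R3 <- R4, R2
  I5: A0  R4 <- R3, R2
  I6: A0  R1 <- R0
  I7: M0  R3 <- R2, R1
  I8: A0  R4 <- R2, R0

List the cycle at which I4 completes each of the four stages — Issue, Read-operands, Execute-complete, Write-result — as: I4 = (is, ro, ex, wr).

I4 = (11, 12, 14, 15)

[1] I1→M0
[2] I1 RO; I2→M1
[3] I3→A0
[4] I3 RO
[5] I3 EX
[7] I1 EX
[8] I1 WR R0
[9] I2 RO
[10] I3 WR R3
[11] I4→A1
[12] I4 RO; I5→A0
[14] I2 EX; I4 EX
[15] I2 WR R1; I4 WR R3
[16] I5 RO
[17] I5 EX
[18] I5 WR R4
[19] I6→A0
[20] I6 RO; I7→M0
[21] I6 EX
[22] I6 WR R1
[23] I7 RO; I8→A0
[24] I8 RO
[25] I8 EX
[26] I8 WR R4
[28] I7 EX
[29] I7 WR R3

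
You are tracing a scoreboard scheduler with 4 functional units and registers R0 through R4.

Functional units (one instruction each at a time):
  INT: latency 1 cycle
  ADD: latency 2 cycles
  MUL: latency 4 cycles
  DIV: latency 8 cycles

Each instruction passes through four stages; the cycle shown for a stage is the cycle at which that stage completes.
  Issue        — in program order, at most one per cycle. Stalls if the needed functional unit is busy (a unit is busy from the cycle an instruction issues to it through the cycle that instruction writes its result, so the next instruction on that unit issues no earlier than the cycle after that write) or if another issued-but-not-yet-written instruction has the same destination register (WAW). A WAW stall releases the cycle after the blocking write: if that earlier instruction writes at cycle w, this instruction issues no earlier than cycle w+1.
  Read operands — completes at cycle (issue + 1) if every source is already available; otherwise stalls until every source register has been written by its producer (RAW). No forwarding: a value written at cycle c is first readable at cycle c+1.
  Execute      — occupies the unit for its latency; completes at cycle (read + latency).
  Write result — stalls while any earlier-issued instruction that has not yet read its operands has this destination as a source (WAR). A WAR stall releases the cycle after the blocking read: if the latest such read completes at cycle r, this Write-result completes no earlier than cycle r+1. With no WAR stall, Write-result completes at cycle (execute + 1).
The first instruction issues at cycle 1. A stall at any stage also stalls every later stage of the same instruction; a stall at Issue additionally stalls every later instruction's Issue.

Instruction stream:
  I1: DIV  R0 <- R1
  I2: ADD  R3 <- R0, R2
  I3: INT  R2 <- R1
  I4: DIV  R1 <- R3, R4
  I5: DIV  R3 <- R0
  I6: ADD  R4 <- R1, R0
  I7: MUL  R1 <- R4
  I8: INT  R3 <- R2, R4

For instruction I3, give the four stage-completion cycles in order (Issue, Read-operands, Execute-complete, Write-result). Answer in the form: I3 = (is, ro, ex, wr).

c1: I1→DIV
c2: I1 RO · I2→ADD
c3: I3→INT
c4: I3 RO
c5: I3 EX
c10: I1 EX
c11: I1 WR R0
c12: I2 RO · I4→DIV
c13: I3 WR R2
c14: I2 EX
c15: I2 WR R3
c16: I4 RO
c24: I4 EX
c25: I4 WR R1
c26: I5→DIV
c27: I5 RO · I6→ADD
c28: I6 RO · I7→MUL
c30: I6 EX
c31: I6 WR R4
c32: I7 RO
c35: I5 EX
c36: I5 WR R3 · I7 EX
c37: I7 WR R1 · I8→INT
c38: I8 RO
c39: I8 EX
c40: I8 WR R3

I3 = (3, 4, 5, 13)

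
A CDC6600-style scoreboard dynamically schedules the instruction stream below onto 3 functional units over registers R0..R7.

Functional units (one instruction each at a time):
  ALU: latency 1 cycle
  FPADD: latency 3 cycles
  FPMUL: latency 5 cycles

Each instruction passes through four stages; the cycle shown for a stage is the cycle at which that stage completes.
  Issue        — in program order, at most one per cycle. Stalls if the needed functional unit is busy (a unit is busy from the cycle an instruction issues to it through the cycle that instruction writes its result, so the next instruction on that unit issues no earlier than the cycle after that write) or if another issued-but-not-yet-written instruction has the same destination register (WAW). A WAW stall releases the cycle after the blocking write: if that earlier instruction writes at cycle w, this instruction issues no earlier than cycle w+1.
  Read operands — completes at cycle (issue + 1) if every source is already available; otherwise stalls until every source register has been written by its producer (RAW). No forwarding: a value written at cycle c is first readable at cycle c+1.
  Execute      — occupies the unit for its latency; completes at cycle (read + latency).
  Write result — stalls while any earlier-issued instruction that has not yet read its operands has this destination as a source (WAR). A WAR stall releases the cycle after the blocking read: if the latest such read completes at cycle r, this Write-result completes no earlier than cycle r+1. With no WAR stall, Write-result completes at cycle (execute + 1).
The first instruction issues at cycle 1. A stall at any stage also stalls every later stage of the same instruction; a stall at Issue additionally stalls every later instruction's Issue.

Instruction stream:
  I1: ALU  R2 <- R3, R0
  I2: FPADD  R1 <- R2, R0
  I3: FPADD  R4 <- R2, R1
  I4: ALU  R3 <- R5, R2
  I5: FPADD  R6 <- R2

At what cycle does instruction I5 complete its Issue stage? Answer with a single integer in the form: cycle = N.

I1 -> (1, 2, 3, 4)
I2 -> (2, 5, 8, 9)  // RAW R2: wait I1 write@4
I3 -> (10, 11, 14, 15)  // struct: FPADD busy until I2 writes@9
I4 -> (11, 12, 13, 14)
I5 -> (16, 17, 20, 21)  // struct: FPADD busy until I3 writes@15

cycle = 16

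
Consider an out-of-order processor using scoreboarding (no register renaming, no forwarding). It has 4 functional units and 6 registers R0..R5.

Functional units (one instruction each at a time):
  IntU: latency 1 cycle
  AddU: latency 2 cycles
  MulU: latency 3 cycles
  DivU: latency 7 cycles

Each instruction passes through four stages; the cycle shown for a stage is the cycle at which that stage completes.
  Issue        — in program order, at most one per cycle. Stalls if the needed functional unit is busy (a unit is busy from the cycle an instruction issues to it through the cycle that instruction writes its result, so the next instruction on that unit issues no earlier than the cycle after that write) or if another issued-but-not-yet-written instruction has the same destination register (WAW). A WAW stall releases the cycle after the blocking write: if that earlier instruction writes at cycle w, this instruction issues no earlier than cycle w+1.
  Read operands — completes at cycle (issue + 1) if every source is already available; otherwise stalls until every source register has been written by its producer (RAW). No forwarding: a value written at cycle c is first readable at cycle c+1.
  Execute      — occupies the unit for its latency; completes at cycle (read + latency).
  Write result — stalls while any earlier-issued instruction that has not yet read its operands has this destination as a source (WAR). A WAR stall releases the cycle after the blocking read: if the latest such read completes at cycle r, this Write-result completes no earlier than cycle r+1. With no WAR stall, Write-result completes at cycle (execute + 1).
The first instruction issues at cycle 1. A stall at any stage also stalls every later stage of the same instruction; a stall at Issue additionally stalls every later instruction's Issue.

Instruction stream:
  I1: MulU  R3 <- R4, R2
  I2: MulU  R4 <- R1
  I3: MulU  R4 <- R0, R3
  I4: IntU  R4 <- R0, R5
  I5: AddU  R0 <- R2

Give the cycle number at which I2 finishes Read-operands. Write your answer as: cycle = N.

cycle = 8

  I1 | 1 | 2 | 5 | 6
  I2 | 7 | 8 | 11 | 12   struct: MulU busy until I1 writes@6
  I3 | 13 | 14 | 17 | 18   struct: MulU busy until I2 writes@12
  I4 | 19 | 20 | 21 | 22   WAW R4: wait I3 write@18
  I5 | 20 | 21 | 23 | 24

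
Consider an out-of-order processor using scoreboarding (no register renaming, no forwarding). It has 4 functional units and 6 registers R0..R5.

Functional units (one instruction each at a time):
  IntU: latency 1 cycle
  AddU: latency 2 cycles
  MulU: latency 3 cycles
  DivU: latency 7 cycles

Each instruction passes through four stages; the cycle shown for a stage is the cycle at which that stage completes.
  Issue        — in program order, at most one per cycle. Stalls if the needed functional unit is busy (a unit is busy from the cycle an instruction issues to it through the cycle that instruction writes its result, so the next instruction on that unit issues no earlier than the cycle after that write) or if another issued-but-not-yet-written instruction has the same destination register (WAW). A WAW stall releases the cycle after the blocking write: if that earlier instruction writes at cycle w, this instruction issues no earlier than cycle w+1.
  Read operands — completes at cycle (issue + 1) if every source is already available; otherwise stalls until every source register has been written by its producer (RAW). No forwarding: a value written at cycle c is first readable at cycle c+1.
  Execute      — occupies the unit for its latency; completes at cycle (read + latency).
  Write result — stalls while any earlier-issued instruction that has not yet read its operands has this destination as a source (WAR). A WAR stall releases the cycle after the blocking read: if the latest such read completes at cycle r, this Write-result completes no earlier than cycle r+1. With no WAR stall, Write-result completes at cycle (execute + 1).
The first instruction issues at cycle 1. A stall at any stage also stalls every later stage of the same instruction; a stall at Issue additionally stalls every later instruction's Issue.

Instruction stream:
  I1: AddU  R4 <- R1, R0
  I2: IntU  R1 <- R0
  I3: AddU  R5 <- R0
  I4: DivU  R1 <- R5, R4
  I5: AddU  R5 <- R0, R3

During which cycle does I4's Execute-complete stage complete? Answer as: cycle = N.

cycle = 18

  I1 | 1 | 2 | 4 | 5
  I2 | 2 | 3 | 4 | 5
  I3 | 6 | 7 | 9 | 10   struct: AddU busy until I1 writes@5
  I4 | 7 | 11 | 18 | 19   RAW R5: wait I3 write@10
  I5 | 11 | 12 | 14 | 15   struct: AddU busy until I3 writes@10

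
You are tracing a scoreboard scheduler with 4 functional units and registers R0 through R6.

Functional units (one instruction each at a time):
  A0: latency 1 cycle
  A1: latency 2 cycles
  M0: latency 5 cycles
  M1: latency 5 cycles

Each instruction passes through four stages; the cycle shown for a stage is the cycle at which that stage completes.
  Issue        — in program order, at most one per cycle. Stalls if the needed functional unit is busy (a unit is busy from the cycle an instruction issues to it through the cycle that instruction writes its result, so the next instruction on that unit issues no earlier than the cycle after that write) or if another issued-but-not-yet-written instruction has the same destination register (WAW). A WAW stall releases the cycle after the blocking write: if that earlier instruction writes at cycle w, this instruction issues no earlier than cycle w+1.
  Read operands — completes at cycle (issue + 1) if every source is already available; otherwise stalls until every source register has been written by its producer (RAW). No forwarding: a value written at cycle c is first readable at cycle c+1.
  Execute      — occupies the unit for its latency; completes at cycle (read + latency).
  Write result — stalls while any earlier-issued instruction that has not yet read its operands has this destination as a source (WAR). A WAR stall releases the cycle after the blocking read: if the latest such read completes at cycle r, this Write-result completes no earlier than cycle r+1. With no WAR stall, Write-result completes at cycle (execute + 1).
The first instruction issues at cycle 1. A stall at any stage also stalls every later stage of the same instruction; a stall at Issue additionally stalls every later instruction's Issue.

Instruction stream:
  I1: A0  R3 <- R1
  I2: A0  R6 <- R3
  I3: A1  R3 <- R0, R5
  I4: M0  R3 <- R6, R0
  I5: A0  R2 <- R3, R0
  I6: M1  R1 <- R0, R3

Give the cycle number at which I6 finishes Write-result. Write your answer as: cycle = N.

cycle = 25

[I1] 1/2/3/4
[I2] 5/6/7/8  (struct: A0 busy until I1 writes@4)
[I3] 6/7/9/10
[I4] 11/12/17/18  (WAW R3: wait I3 write@10)
[I5] 12/19/20/21  (RAW R3: wait I4 write@18)
[I6] 13/19/24/25  (RAW R3: wait I4 write@18)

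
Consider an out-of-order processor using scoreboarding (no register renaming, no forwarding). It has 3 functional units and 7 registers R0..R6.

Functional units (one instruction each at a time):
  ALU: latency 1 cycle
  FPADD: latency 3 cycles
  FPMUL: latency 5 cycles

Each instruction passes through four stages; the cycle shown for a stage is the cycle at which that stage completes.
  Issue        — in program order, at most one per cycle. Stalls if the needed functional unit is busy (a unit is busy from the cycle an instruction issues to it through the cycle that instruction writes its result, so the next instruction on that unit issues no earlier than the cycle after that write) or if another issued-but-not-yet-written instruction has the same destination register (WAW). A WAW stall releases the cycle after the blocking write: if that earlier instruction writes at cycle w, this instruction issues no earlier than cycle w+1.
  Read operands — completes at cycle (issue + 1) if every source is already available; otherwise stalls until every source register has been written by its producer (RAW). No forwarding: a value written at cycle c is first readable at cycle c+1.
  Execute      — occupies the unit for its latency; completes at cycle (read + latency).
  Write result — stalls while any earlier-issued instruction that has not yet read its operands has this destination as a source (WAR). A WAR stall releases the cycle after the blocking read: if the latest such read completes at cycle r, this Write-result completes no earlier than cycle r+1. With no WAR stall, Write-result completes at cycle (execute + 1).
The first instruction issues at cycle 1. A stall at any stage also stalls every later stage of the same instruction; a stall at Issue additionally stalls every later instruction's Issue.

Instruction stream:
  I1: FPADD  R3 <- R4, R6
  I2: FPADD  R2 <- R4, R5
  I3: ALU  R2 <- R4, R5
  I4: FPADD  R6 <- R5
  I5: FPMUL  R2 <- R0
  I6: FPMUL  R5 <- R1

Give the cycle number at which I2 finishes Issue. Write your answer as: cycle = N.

1) issue 1, read 2, done 5, write 6
2) issue 7, read 8, done 11, write 12  <struct: FPADD busy until I1 writes@6>
3) issue 13, read 14, done 15, write 16  <WAW R2: wait I2 write@12>
4) issue 14, read 15, done 18, write 19
5) issue 17, read 18, done 23, write 24  <WAW R2: wait I3 write@16>
6) issue 25, read 26, done 31, write 32  <struct: FPMUL busy until I5 writes@24>

cycle = 7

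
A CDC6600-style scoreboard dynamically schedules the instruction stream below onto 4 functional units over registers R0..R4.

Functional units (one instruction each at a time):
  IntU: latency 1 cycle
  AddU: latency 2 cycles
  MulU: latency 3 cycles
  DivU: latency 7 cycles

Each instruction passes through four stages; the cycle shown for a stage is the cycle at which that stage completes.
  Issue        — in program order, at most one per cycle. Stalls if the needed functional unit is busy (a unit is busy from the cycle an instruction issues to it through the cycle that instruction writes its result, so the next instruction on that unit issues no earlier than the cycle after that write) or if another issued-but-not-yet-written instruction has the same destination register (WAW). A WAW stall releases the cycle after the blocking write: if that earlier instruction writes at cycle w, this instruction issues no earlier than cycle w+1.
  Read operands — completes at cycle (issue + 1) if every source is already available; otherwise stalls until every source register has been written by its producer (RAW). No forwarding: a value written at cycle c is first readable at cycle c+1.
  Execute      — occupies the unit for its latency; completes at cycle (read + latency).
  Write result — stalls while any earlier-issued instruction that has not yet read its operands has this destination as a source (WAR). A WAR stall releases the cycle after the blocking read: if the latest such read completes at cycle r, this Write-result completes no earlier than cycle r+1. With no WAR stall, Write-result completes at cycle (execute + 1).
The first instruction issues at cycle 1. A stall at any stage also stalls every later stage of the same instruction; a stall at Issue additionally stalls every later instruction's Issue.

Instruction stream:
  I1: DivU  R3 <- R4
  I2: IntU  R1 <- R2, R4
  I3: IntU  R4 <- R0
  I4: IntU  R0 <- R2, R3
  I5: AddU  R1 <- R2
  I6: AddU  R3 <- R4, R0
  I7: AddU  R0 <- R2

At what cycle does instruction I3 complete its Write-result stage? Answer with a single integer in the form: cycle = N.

I1: IS=1 RO=2 EX=9 WR=10
I2: IS=2 RO=3 EX=4 WR=5
I3: IS=6 RO=7 EX=8 WR=9  [struct: IntU busy until I2 writes@5]
I4: IS=10 RO=11 EX=12 WR=13  [struct: IntU busy until I3 writes@9]
I5: IS=11 RO=12 EX=14 WR=15
I6: IS=16 RO=17 EX=19 WR=20  [struct: AddU busy until I5 writes@15]
I7: IS=21 RO=22 EX=24 WR=25  [struct: AddU busy until I6 writes@20]

cycle = 9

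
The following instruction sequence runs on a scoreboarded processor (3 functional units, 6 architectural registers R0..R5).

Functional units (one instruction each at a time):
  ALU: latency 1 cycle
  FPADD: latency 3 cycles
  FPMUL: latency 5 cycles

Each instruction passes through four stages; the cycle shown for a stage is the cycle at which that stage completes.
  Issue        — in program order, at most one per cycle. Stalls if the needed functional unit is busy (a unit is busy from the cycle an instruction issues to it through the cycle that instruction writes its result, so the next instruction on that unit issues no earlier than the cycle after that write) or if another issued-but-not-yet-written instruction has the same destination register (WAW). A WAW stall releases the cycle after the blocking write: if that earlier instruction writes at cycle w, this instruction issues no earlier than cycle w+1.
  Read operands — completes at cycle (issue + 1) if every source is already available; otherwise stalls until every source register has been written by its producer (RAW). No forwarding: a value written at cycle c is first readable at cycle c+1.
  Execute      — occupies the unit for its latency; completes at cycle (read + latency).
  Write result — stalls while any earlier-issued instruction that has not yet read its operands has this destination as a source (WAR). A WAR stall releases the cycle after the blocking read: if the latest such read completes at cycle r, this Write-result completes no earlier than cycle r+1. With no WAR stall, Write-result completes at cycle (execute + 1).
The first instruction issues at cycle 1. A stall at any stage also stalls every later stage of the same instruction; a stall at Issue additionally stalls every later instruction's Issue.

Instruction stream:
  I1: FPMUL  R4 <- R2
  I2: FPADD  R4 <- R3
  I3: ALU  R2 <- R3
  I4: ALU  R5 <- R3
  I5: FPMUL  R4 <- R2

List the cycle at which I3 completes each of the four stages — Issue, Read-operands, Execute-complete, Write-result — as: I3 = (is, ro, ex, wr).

[1] issue I1 (FPMUL)
[2] I1 read-ops
[7] I1 finished on FPMUL
[8] I1→R4
[9] issue I2 (FPADD)
[10] I2 read-ops | issue I3 (ALU)
[11] I3 read-ops
[12] I3 finished on ALU
[13] I2 finished on FPADD | I3→R2
[14] I2→R4 | issue I4 (ALU)
[15] I4 read-ops | issue I5 (FPMUL)
[16] I4 finished on ALU | I5 read-ops
[17] I4→R5
[21] I5 finished on FPMUL
[22] I5→R4

I3 = (10, 11, 12, 13)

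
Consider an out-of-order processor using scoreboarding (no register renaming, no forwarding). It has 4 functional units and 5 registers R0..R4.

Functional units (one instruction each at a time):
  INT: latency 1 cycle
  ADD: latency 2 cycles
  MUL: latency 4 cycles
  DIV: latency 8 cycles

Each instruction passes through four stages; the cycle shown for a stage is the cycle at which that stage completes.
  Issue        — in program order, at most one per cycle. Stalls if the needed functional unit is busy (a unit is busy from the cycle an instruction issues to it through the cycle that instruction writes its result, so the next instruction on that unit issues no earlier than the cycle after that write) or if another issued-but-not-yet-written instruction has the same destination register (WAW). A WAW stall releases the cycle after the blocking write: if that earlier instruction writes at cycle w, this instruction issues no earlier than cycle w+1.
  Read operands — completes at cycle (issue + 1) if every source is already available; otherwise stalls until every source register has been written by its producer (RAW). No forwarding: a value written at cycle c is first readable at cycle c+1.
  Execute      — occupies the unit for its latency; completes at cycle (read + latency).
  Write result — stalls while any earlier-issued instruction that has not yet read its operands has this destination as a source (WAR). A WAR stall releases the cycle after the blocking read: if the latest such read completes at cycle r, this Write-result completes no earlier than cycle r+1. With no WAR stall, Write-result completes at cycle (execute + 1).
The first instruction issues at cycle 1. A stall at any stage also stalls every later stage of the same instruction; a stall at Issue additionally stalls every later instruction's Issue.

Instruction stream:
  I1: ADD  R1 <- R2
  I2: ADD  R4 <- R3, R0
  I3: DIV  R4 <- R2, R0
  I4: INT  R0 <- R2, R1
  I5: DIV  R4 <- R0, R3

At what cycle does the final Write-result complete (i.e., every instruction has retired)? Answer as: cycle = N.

cycle = 32

I1 -> (1, 2, 4, 5)
I2 -> (6, 7, 9, 10)  // struct: ADD busy until I1 writes@5
I3 -> (11, 12, 20, 21)  // WAW R4: wait I2 write@10
I4 -> (12, 13, 14, 15)
I5 -> (22, 23, 31, 32)  // struct: DIV busy until I3 writes@21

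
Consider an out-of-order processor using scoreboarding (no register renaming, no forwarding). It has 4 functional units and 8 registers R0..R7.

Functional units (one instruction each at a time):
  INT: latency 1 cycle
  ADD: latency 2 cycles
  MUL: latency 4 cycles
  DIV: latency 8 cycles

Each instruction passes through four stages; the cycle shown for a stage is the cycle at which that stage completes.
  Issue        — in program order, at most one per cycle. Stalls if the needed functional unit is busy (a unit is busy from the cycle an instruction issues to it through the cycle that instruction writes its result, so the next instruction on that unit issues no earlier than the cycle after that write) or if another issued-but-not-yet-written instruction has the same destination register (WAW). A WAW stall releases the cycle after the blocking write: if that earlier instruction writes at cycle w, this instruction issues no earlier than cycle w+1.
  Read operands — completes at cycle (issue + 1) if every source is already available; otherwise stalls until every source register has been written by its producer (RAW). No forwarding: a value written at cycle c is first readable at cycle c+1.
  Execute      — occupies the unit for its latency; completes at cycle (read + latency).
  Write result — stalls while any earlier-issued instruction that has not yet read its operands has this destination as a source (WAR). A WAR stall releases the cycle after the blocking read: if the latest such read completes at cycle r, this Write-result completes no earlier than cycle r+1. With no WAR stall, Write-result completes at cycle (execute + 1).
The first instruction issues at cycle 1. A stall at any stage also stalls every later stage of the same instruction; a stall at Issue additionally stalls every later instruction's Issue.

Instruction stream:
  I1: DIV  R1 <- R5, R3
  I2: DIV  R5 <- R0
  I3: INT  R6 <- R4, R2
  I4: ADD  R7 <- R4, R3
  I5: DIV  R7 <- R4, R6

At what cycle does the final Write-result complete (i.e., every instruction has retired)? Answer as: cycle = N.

cycle = 33

I1  is:1  ro:2  ex:10  wr:11
I2  is:12  ro:13  ex:21  wr:22  — struct: DIV busy until I1 writes@11
I3  is:13  ro:14  ex:15  wr:16
I4  is:14  ro:15  ex:17  wr:18
I5  is:23  ro:24  ex:32  wr:33  — struct: DIV busy until I2 writes@22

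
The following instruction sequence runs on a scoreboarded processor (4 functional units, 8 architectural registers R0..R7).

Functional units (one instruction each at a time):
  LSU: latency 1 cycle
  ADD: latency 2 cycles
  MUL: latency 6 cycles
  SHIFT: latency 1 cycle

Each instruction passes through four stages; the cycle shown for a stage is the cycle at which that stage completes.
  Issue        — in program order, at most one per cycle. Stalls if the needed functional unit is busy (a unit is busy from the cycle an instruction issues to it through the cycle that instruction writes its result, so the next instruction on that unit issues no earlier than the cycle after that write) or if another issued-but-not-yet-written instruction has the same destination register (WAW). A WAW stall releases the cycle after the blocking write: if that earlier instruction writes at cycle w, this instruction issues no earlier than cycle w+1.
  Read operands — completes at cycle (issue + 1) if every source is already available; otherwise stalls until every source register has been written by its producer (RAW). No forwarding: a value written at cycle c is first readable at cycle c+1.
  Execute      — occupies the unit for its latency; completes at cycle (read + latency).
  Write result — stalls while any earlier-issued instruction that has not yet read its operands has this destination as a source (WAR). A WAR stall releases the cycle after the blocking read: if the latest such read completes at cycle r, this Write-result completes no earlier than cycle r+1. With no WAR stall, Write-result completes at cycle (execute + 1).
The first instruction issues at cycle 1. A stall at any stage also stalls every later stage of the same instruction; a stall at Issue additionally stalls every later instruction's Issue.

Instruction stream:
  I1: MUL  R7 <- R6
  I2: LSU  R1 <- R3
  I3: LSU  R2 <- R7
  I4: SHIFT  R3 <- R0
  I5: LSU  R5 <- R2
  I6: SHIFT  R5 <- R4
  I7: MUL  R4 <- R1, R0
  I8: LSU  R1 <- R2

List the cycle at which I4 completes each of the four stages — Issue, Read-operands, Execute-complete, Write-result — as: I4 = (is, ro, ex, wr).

I4 = (7, 8, 9, 10)

I1: IS=1 RO=2 EX=8 WR=9
I2: IS=2 RO=3 EX=4 WR=5
I3: IS=6 RO=10 EX=11 WR=12  [struct: LSU busy until I2 writes@5; RAW R7: wait I1 write@9]
I4: IS=7 RO=8 EX=9 WR=10
I5: IS=13 RO=14 EX=15 WR=16  [struct: LSU busy until I3 writes@12]
I6: IS=17 RO=18 EX=19 WR=20  [WAW R5: wait I5 write@16]
I7: IS=18 RO=19 EX=25 WR=26
I8: IS=19 RO=20 EX=21 WR=22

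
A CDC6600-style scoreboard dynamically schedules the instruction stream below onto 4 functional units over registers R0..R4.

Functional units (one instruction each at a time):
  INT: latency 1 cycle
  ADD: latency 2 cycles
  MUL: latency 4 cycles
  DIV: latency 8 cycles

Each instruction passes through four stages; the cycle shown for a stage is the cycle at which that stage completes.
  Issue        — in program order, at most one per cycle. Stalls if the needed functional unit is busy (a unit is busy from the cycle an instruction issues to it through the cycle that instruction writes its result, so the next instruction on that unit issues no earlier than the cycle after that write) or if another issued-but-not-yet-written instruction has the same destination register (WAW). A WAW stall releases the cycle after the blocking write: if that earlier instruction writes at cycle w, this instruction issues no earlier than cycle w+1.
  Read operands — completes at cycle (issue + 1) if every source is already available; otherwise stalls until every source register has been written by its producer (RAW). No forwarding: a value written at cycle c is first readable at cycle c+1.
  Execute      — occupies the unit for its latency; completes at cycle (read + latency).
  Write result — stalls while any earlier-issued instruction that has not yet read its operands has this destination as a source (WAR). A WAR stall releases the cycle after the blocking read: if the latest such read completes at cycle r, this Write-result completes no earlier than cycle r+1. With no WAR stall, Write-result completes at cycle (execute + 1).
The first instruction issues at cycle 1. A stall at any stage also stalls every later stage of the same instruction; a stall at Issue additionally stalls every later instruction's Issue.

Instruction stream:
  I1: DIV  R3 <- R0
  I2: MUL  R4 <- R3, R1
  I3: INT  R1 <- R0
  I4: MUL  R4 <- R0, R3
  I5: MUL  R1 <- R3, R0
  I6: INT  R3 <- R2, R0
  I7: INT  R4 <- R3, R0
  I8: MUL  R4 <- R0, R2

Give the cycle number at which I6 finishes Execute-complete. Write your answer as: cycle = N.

cycle = 28

[I1] 1/2/10/11
[I2] 2/12/16/17  (RAW R3: wait I1 write@11)
[I3] 3/4/5/13  (WAR R1: wait I2 read@12)
[I4] 18/19/23/24  (struct: MUL busy until I2 writes@17)
[I5] 25/26/30/31  (struct: MUL busy until I4 writes@24)
[I6] 26/27/28/29
[I7] 30/31/32/33  (struct: INT busy until I6 writes@29)
[I8] 34/35/39/40  (WAW R4: wait I7 write@33)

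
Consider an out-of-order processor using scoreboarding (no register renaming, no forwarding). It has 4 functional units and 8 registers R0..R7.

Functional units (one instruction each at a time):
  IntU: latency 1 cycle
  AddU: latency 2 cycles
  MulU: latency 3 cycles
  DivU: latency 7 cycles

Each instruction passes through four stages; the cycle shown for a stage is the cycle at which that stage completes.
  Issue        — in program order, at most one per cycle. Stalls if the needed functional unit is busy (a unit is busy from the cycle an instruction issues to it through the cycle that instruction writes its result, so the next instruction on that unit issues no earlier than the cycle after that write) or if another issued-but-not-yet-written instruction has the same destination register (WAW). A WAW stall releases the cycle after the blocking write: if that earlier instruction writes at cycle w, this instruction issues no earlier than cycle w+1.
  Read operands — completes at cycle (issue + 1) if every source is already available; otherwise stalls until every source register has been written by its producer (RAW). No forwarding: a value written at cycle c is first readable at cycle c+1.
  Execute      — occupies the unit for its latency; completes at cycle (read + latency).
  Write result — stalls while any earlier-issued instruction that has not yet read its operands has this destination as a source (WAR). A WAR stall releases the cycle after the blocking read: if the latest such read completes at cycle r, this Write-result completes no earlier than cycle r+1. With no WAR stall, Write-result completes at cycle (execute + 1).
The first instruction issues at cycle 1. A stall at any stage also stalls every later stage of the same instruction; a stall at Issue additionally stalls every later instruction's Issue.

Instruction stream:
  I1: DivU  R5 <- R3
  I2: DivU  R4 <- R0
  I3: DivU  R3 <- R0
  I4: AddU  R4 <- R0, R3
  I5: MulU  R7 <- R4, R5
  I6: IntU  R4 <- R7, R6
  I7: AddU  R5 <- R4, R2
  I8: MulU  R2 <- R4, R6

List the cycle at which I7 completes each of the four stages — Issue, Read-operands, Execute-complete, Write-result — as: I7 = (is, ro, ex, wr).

cycle 1: I1 dispatched to DivU
cycle 2: I1 operands ready
cycle 9: I1 complete
cycle 10: R5←I1
cycle 11: I2 dispatched to DivU
cycle 12: I2 operands ready
cycle 19: I2 complete
cycle 20: R4←I2
cycle 21: I3 dispatched to DivU
cycle 22: I3 operands ready · I4 dispatched to AddU
cycle 23: I5 dispatched to MulU
cycle 29: I3 complete
cycle 30: R3←I3
cycle 31: I4 operands ready
cycle 33: I4 complete
cycle 34: R4←I4
cycle 35: I5 operands ready · I6 dispatched to IntU
cycle 36: I7 dispatched to AddU
cycle 38: I5 complete
cycle 39: R7←I5
cycle 40: I6 operands ready · I8 dispatched to MulU
cycle 41: I6 complete
cycle 42: R4←I6
cycle 43: I7 operands ready · I8 operands ready
cycle 45: I7 complete
cycle 46: R5←I7 · I8 complete
cycle 47: R2←I8

I7 = (36, 43, 45, 46)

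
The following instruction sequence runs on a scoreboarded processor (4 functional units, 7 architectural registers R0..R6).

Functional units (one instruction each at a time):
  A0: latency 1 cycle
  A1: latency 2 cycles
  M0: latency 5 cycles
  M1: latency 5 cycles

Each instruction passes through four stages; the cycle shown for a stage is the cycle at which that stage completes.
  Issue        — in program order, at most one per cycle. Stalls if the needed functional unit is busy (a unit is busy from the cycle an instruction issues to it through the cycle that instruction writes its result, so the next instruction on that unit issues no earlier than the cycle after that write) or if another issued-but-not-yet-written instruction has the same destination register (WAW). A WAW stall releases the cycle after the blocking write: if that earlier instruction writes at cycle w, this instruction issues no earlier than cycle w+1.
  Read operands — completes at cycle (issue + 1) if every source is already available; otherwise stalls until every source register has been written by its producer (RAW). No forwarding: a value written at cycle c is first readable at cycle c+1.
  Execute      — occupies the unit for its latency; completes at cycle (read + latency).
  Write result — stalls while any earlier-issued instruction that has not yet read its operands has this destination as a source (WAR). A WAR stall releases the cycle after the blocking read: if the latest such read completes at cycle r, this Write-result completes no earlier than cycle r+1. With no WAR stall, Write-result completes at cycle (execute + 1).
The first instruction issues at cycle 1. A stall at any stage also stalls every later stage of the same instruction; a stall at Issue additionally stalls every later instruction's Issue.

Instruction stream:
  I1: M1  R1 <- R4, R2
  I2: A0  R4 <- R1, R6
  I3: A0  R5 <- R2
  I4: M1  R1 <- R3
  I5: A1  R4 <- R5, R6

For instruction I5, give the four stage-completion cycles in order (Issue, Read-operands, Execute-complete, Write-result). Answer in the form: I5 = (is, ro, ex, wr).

  I1 | 1 | 2 | 7 | 8
  I2 | 2 | 9 | 10 | 11   RAW R1: wait I1 write@8
  I3 | 12 | 13 | 14 | 15   struct: A0 busy until I2 writes@11
  I4 | 13 | 14 | 19 | 20
  I5 | 14 | 16 | 18 | 19   RAW R5: wait I3 write@15

I5 = (14, 16, 18, 19)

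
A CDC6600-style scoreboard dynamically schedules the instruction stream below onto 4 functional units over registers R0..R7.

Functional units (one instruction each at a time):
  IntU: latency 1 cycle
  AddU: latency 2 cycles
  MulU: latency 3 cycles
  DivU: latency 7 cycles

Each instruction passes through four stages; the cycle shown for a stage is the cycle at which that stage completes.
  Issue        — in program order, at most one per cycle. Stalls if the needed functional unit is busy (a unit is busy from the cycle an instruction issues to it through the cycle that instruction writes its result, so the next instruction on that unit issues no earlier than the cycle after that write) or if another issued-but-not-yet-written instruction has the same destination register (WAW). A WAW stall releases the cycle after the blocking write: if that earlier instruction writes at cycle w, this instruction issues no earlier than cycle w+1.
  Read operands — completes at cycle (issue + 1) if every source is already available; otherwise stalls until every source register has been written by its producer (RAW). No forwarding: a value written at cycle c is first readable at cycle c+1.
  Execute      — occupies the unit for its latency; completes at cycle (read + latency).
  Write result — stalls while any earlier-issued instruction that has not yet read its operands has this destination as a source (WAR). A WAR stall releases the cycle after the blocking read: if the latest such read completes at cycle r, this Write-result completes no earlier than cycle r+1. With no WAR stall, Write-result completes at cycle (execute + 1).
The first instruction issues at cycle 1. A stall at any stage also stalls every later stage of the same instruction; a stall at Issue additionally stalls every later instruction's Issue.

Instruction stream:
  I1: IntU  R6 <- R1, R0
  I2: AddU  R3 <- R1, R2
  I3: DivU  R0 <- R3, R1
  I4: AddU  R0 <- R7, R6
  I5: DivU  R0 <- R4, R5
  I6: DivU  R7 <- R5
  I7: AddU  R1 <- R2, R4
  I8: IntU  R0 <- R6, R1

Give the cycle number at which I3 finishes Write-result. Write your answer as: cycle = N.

cycle 1: issue I1 (IntU)
cycle 2: I1 read-ops · issue I2 (AddU)
cycle 3: I1 finished on IntU · I2 read-ops · issue I3 (DivU)
cycle 4: I1→R6
cycle 5: I2 finished on AddU
cycle 6: I2→R3
cycle 7: I3 read-ops
cycle 14: I3 finished on DivU
cycle 15: I3→R0
cycle 16: issue I4 (AddU)
cycle 17: I4 read-ops
cycle 19: I4 finished on AddU
cycle 20: I4→R0
cycle 21: issue I5 (DivU)
cycle 22: I5 read-ops
cycle 29: I5 finished on DivU
cycle 30: I5→R0
cycle 31: issue I6 (DivU)
cycle 32: I6 read-ops · issue I7 (AddU)
cycle 33: I7 read-ops · issue I8 (IntU)
cycle 35: I7 finished on AddU
cycle 36: I7→R1
cycle 37: I8 read-ops
cycle 38: I8 finished on IntU
cycle 39: I6 finished on DivU · I8→R0
cycle 40: I6→R7

cycle = 15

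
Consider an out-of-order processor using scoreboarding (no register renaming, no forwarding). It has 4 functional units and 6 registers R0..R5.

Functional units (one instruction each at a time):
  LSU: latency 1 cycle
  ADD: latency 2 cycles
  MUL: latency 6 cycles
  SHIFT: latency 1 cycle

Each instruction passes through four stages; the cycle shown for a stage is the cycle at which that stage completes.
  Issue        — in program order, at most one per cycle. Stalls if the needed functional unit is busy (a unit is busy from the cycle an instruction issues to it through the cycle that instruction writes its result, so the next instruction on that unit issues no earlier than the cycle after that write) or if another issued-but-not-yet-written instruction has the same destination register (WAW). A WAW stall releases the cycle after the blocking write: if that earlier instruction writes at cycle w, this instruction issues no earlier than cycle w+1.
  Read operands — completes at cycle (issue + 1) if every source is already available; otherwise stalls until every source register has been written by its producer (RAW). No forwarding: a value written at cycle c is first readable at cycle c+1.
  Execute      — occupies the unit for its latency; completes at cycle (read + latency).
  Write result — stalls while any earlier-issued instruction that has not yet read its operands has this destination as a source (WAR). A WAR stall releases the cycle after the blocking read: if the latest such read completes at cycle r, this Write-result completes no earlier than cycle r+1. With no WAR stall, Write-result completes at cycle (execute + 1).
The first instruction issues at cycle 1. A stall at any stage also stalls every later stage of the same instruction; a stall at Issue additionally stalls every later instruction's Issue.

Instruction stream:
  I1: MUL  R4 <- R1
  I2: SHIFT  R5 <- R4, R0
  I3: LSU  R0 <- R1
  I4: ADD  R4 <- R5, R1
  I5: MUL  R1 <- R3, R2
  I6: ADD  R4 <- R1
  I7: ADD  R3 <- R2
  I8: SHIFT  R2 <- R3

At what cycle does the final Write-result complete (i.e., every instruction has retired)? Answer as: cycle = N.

cycle = 31

[I1] 1/2/8/9
[I2] 2/10/11/12  (RAW R4: wait I1 write@9)
[I3] 3/4/5/11  (WAR R0: wait I2 read@10)
[I4] 10/13/15/16  (WAW R4: wait I1 write@9; RAW R5: wait I2 write@12)
[I5] 11/12/18/19
[I6] 17/20/22/23  (struct: ADD busy until I4 writes@16; RAW R1: wait I5 write@19)
[I7] 24/25/27/28  (struct: ADD busy until I6 writes@23)
[I8] 25/29/30/31  (RAW R3: wait I7 write@28)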